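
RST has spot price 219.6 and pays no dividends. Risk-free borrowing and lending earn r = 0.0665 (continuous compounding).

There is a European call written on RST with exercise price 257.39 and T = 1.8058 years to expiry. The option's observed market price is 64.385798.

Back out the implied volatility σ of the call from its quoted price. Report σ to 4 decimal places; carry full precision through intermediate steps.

At σ = 0.5866 the Black–Scholes value reproduces the quote:
σ√T = 0.5866·√1.8058 = 0.788273
d₁ = (ln(S/K) + (r+σ²/2)T) / (σ√T) = (ln(219.6/257.39) + (0.0665+0.5866²/2)·1.8058) / 0.788273 = (-0.158785 + 0.430773) / 0.788273 = 0.345043
d₂ = d₁ − σ√T = 0.345043 − 0.788273 = -0.443230
e^{−rT} = 0.886844
N(d₁) = 0.634969,  N(d₂) = 0.328800
V = S·N(d₁) − K·e^{−rT}·N(d₂) = 139.439212 − 75.053414 = 64.385798 (matching the quote); vega is positive throughout, so no other σ reproduces this price

sigma = 0.5866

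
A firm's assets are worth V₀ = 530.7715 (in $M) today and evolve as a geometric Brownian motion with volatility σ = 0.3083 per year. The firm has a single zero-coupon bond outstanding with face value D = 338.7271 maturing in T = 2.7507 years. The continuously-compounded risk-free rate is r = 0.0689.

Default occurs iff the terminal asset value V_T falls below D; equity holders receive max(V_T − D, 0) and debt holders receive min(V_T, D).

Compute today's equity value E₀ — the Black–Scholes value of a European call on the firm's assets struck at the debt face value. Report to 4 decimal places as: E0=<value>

E0=260.3003

Equity is a call on the firm's assets struck at D = 338.7271:
d₁ = [ln(V₀/D) + (r + σ²/2)T] / (σ√T)
   = [ln(530.7715/338.7271) + (0.0689 + 0.5·0.3083²)·2.7507] / (0.3083·√2.7507)
   = [0.449137 + 0.320249] / 0.511323 = 1.504696
d₂ = d₁ − σ√T = 1.504696 − 0.511323 = 0.993374
N(d₁) = 0.933799,  N(d₂) = 0.839736,  e^(−rT) = 0.827353
E₀ = V₀·N(d₁) − D·e^(−rT)·N(d₂)
   = 530.7715·0.933799 − 338.7271·0.827353·0.839736 = 260.300306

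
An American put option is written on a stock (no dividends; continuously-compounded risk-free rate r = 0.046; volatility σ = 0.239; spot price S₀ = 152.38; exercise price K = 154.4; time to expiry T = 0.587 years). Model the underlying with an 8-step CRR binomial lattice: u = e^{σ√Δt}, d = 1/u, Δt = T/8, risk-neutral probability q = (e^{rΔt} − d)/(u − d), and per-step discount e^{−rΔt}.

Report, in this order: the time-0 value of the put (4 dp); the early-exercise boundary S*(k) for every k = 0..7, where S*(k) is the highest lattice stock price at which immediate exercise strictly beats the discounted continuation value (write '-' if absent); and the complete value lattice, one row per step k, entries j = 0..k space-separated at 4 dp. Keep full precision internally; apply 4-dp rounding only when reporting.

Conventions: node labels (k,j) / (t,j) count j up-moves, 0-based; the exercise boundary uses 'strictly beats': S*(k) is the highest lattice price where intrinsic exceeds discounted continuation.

Δt=0.07337  u=1.06688  d=0.93731  q=0.50991  discount=0.99663
step 8 (expiry): payoffs max(K−S,0) = 63.6182 51.0689 36.7849 20.5262 2.0200 0.0000 0.0000 0.0000 0.0000
step 7: (k=7,j=0): S=96.8534, K−S=57.5466, hold=57.0264 ⇒ V=57.5466 exercise | (k=7,j=1): S=110.2420, K−S=44.1580, hold=43.6377 ⇒ V=44.1580 exercise | (k=7,j=2): S=125.4814, K−S=28.9186, hold=28.3983 ⇒ V=28.9186 exercise | (k=7,j=3): S=142.8275, K−S=11.5725, hold=11.0523 ⇒ V=11.5725 exercise | (k=7,j=4): S=162.5714, K−S=0.0000, hold=0.9866 ⇒ V=0.9866 continue | (k=7,j=5): S=185.0446, K−S=0.0000, hold=0.0000 ⇒ V=0.0000 continue | (k=7,j=6): S=210.6245, K−S=0.0000, hold=0.0000 ⇒ V=0.0000 continue | (k=7,j=7): S=239.7404, K−S=0.0000, hold=0.0000 ⇒ V=0.0000 continue  boundary S*=142.8275
step 6: (k=6,j=0): S=103.3311, K−S=51.0689, hold=50.5487 ⇒ V=51.0689 exercise | (k=6,j=1): S=117.6151, K−S=36.7849, hold=36.2646 ⇒ V=36.7849 exercise | (k=6,j=2): S=133.8738, K−S=20.5262, hold=20.0059 ⇒ V=20.5262 exercise | (k=6,j=3): S=152.3800, K−S=2.0200, hold=6.1538 ⇒ V=6.1538 continue | (k=6,j=4): S=173.4444, K−S=0.0000, hold=0.4819 ⇒ V=0.4819 continue | (k=6,j=5): S=197.4207, K−S=0.0000, hold=0.0000 ⇒ V=0.0000 continue | (k=6,j=6): S=224.7114, K−S=0.0000, hold=0.0000 ⇒ V=0.0000 continue  boundary S*=133.8738
step 5: (k=5,j=0): S=110.2420, K−S=44.1580, hold=43.6377 ⇒ V=44.1580 exercise | (k=5,j=1): S=125.4814, K−S=28.9186, hold=28.3983 ⇒ V=28.9186 exercise | (k=5,j=2): S=142.8275, K−S=11.5725, hold=13.1530 ⇒ V=13.1530 continue | (k=5,j=3): S=162.5714, K−S=0.0000, hold=3.2506 ⇒ V=3.2506 continue | (k=5,j=4): S=185.0446, K−S=0.0000, hold=0.2354 ⇒ V=0.2354 continue | (k=5,j=5): S=210.6245, K−S=0.0000, hold=0.0000 ⇒ V=0.0000 continue  boundary S*=125.4814
step 4: (k=4,j=0): S=117.6151, K−S=36.7849, hold=36.2646 ⇒ V=36.7849 exercise | (k=4,j=1): S=133.8738, K−S=20.5262, hold=20.8092 ⇒ V=20.8092 continue | (k=4,j=2): S=152.3800, K−S=2.0200, hold=8.0764 ⇒ V=8.0764 continue | (k=4,j=3): S=173.4444, K−S=0.0000, hold=1.7073 ⇒ V=1.7073 continue | (k=4,j=4): S=197.4207, K−S=0.0000, hold=0.1150 ⇒ V=0.1150 continue  boundary S*=117.6151
step 3: (k=3,j=0): S=125.4814, K−S=28.9186, hold=28.5421 ⇒ V=28.9186 exercise | (k=3,j=1): S=142.8275, K−S=11.5725, hold=14.2683 ⇒ V=14.2683 continue | (k=3,j=2): S=162.5714, K−S=0.0000, hold=4.8124 ⇒ V=4.8124 continue | (k=3,j=3): S=185.0446, K−S=0.0000, hold=0.8924 ⇒ V=0.8924 continue  boundary S*=125.4814
step 2: (k=2,j=0): S=133.8738, K−S=20.5262, hold=21.3759 ⇒ V=21.3759 continue | (k=2,j=1): S=152.3800, K−S=2.0200, hold=9.4148 ⇒ V=9.4148 continue | (k=2,j=2): S=173.4444, K−S=0.0000, hold=2.8040 ⇒ V=2.8040 continue  boundary S*=-
step 1: (k=1,j=0): S=142.8275, K−S=11.5725, hold=15.2253 ⇒ V=15.2253 continue | (k=1,j=1): S=162.5714, K−S=0.0000, hold=6.0235 ⇒ V=6.0235 continue  boundary S*=-
step 0: (k=0,j=0): S=152.3800, K−S=2.0200, hold=10.4977 ⇒ V=10.4977 continue  boundary S*=-

price = 10.4977
boundary = - - - 125.4814 117.6151 125.4814 133.8738 142.8275
tree:
10.4977
15.2253 6.0235
21.3759 9.4148 2.8040
28.9186 14.2683 4.8124 0.8924
36.7849 20.8092 8.0764 1.7073 0.1150
44.1580 28.9186 13.1530 3.2506 0.2354 0.0000
51.0689 36.7849 20.5262 6.1538 0.4819 0.0000 0.0000
57.5466 44.1580 28.9186 11.5725 0.9866 0.0000 0.0000 0.0000
63.6182 51.0689 36.7849 20.5262 2.0200 0.0000 0.0000 0.0000 0.0000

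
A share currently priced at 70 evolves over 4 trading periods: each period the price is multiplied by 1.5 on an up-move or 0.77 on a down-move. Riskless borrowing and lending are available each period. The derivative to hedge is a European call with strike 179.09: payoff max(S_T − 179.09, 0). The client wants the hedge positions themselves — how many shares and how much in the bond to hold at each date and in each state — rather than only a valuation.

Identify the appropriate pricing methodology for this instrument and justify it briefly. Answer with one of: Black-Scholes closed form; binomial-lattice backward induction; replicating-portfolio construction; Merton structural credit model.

Key observation: the mandate to exhibit the hedge at every date and state singles out the replicating-portfolio construction on the 4-period tree with factors 1.5 and 0.77 from 70.

framework: replicating-portfolio construction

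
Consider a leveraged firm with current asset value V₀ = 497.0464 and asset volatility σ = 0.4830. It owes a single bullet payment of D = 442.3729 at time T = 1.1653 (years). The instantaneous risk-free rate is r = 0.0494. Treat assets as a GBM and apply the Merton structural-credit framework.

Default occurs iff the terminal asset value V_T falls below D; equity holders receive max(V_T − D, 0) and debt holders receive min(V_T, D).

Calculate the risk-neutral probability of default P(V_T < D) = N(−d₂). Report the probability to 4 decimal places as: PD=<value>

Apply the equity-as-call identities (strike 442.3729, horizon 1.1653 years):
d₁ = [ln(V₀/D) + (r + σ²/2)T] / (σ√T)
   = [ln(497.0464/442.3729) + (0.0494 + 0.5·0.4830²)·1.1653] / (0.4830·√1.1653)
   = [0.116530 + 0.193492] / 0.521394 = 0.594602
d₂ = d₁ − σ√T = 0.594602 − 0.521394 = 0.073208
risk-neutral PD = N(−d₂) = N(-0.073208) = 0.470820

PD=0.4708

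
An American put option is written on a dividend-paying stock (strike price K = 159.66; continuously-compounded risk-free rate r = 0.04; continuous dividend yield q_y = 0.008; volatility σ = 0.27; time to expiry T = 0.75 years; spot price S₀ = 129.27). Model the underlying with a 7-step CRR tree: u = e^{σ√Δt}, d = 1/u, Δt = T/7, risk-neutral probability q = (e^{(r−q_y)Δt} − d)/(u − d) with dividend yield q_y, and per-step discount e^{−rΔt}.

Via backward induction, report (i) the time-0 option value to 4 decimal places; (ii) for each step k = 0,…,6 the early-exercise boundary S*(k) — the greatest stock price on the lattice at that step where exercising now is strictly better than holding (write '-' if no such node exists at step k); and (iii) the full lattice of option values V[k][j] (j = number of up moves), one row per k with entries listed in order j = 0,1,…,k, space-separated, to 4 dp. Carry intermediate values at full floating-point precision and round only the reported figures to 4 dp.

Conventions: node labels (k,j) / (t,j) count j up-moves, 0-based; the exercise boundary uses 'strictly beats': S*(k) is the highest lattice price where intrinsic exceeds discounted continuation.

params: Δt=0.10714 u=1.09240 d=0.91541 q=0.49732 e^(-rΔt)=0.99572
t_7 payoffs: 90.0258 76.5627 60.4966 41.3244 18.4453 0.0000 0.0000 0.0000
t_6: node(6,0) S=76.0685 payoff=83.5915 vs cont=82.9739 → 83.5915 [stop]  node(6,1) S=90.7756 payoff=68.8844 vs cont=68.2794 → 68.8844 [stop]  node(6,2) S=108.3262 payoff=51.3338 vs cont=50.7439 → 51.3338 [stop]  node(6,3) S=129.2700 payoff=30.3900 vs cont=29.8180 → 30.3900 [stop]  node(6,4) S=154.2631 payoff=5.3969 vs cont=9.2323 → 9.2323 [wait]  node(6,5) S=184.0884 payoff=0.0000 vs cont=0.0000 → 0.0000 [wait]  node(6,6) S=219.6802 payoff=0.0000 vs cont=0.0000 → 0.0000 [wait]  ⇒ S*(6)=129.2700
t_5: node(5,0) S=83.0973 payoff=76.5627 vs cont=75.9511 → 76.5627 [stop]  node(5,1) S=99.1634 payoff=60.4966 vs cont=59.8988 → 60.4966 [stop]  node(5,2) S=118.3356 payoff=41.3244 vs cont=40.7430 → 41.3244 [stop]  node(5,3) S=141.2147 payoff=18.4453 vs cont=19.7828 → 19.7828 [wait]  node(5,4) S=168.5172 payoff=0.0000 vs cont=4.6210 → 4.6210 [wait]  node(5,5) S=201.0984 payoff=0.0000 vs cont=0.0000 → 0.0000 [wait]  ⇒ S*(5)=118.3356
t_4: node(4,0) S=90.7756 payoff=68.8844 vs cont=68.2794 → 68.8844 [stop]  node(4,1) S=108.3262 payoff=51.3338 vs cont=50.7439 → 51.3338 [stop]  node(4,2) S=129.2700 payoff=30.3900 vs cont=30.4803 → 30.4803 [wait]  node(4,3) S=154.2631 payoff=5.3969 vs cont=12.1901 → 12.1901 [wait]  node(4,4) S=184.0884 payoff=0.0000 vs cont=2.3129 → 2.3129 [wait]  ⇒ S*(4)=108.3262
t_3: node(3,0) S=99.1634 payoff=60.4966 vs cont=59.8988 → 60.4966 [stop]  node(3,1) S=118.3356 payoff=41.3244 vs cont=40.7877 → 41.3244 [stop]  node(3,2) S=141.2147 payoff=18.4453 vs cont=21.2927 → 21.2927 [wait]  node(3,3) S=168.5172 payoff=0.0000 vs cont=7.2468 → 7.2468 [wait]  ⇒ S*(3)=118.3356
t_2: node(2,0) S=108.3262 payoff=51.3338 vs cont=50.7439 → 51.3338 [stop]  node(2,1) S=129.2700 payoff=30.3900 vs cont=31.2280 → 31.2280 [wait]  node(2,2) S=154.2631 payoff=5.3969 vs cont=14.2461 → 14.2461 [wait]  ⇒ S*(2)=108.3262
t_1: node(1,0) S=118.3356 payoff=41.3244 vs cont=41.1579 → 41.3244 [stop]  node(1,1) S=141.2147 payoff=18.4453 vs cont=22.6851 → 22.6851 [wait]  ⇒ S*(1)=118.3356
t_0: node(0,0) S=129.2700 payoff=30.3900 vs cont=31.9175 → 31.9175 [wait]  ⇒ S*(0)=-

price = 31.9175
boundary = - 118.3356 108.3262 118.3356 108.3262 118.3356 129.2700
tree:
31.9175
41.3244 22.6851
51.3338 31.2280 14.2461
60.4966 41.3244 21.2927 7.2468
68.8844 51.3338 30.4803 12.1901 2.3129
76.5627 60.4966 41.3244 19.7828 4.6210 0.0000
83.5915 68.8844 51.3338 30.3900 9.2323 0.0000 0.0000
90.0258 76.5627 60.4966 41.3244 18.4453 0.0000 0.0000 0.0000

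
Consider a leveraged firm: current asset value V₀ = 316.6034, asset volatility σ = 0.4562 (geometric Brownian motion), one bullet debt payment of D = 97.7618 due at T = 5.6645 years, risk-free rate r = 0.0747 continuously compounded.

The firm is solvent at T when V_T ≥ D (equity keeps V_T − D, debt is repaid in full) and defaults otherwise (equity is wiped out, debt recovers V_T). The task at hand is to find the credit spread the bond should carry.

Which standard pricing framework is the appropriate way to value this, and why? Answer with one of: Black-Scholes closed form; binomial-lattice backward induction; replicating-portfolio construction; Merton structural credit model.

Key observation: assets follow a GBM and default happens iff V_T < 97.7618; valuing claims on that split (equity as a call, risky debt as the residual) is the structural model's definition.

framework: Merton structural credit model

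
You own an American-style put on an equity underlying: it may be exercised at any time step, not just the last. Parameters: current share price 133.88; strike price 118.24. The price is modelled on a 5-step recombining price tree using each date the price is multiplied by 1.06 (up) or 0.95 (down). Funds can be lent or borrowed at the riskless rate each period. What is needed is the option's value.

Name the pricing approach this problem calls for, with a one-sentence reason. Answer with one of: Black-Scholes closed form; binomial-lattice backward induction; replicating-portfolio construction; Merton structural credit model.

framework: binomial-lattice backward induction

Key observation: the defining feature is the embedded early-exercise option across 5 discrete dates on the spot-133.88 tree; pricing the strike-118.24 put means working backward with an exercise test at every node.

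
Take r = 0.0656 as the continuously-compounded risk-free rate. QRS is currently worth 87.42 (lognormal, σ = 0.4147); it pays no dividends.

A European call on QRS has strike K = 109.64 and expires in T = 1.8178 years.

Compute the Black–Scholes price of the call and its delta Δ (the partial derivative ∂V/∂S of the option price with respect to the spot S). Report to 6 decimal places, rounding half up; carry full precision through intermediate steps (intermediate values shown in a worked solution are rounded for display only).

price = 15.753303
Δ = 0.534973

σ√T = 0.4147·√1.8178 = 0.559123
d₁ = (ln(S/K) + (r+σ²/2)T) / (σ√T) = (ln(87.42/109.64) + (0.0656+0.4147²/2)·1.8178) / 0.559123 = (-0.226478 + 0.275557) / 0.559123 = 0.087778
d₂ = d₁ − σ√T = 0.087778 − 0.559123 = -0.471345
e^{−rT} = 0.887588
N(d₁) = 0.534973,  N(d₂) = 0.318697
Call price V = S·N(d₁) − K·e^{−rT}·N(d₂) = 46.767372 − 31.014068 = 15.753303
Δ = N(d₁) = 0.534973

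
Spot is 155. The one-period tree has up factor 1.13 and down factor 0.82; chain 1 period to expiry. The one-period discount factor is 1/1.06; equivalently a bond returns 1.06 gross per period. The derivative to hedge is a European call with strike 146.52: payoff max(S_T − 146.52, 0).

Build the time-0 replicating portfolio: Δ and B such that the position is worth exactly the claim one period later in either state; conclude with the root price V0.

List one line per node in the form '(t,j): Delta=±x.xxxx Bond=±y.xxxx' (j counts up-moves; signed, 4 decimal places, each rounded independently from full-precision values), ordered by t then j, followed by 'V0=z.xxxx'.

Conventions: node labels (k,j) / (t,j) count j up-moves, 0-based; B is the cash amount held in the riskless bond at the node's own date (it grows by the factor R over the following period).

(0,0): Delta=0.5958 Bond=-71.4443
V0=20.9105

The replicating-portfolio and risk-neutral prices coincide; use p* = (1.06−0.82)/(1.13−0.82) = 0.7742 for the latter.
Terminal payoffs: V(1,0)=0.0000, V(1,1)=28.6300
Node (0,0) S=155.0000: V=(p*·28.6300+(1−p*)·0.0000)/1.06=20.9105; Δ=(28.6300−0.0000)/(175.1500−127.1000)=0.5958; B=V−Δ·S=-71.4443
As a check, the time-0 holding Δ(0,0)·S0 + B(0,0) comes to 20.9105 — exactly V0.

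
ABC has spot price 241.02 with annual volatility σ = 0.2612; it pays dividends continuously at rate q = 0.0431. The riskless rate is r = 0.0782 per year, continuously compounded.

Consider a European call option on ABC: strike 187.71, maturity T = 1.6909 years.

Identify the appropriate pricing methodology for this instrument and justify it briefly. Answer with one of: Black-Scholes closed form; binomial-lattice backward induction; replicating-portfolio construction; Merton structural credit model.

framework: Black-Scholes closed form

Key observation: a European claim on ABC (strike 187.71) — a lognormal (GBM) underlying with constant rate and volatility — has an exact closed-form value; no lattice or capital structure is involved.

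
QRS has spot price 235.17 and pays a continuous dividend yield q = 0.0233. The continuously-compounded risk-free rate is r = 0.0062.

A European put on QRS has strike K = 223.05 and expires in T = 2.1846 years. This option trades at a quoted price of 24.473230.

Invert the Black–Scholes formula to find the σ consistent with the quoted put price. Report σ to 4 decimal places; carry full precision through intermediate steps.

sigma = 0.2008

At σ = 0.2008 the Black–Scholes value reproduces the quote:
σ√T = 0.2008·√2.1846 = 0.296790
d₁ = (ln(S/K) + (r−q+σ²/2)T) / (σ√T) = (ln(235.17/223.05) + (0.0062−0.0233+0.2008²/2)·2.1846) / 0.296790 = (0.052913 + 0.006686) / 0.296790 = 0.200809
d₂ = d₁ − σ√T = 0.200809 − 0.296790 = -0.095981
e^{−rT} = 0.986547
e^{−qT} = 0.950373
N(−d₁) = 0.420424,  N(−d₂) = 0.538232
V = K·e^{−rT}·N(−d₂) − S·e^{−qT}·N(−d₁) = 118.437583 − 93.964353 = 24.473230 (equal to the quote); since ∂V/∂σ > 0 for all σ, the implied volatility is unique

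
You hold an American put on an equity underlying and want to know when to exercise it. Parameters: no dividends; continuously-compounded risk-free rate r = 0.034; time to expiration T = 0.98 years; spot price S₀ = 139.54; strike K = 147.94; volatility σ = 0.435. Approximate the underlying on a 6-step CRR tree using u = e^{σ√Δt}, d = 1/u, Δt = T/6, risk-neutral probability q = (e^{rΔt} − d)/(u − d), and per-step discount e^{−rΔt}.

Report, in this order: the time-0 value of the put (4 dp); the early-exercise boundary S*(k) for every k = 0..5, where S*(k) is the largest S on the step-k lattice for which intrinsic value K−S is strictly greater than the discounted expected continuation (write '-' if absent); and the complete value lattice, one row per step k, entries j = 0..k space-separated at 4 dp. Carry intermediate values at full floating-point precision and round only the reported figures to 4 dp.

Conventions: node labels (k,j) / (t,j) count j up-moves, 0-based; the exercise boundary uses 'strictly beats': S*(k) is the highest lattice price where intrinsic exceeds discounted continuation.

price = 26.8187
boundary = - - - 82.3470 98.1744 117.0438
tree:
26.8187
37.5601 15.1155
50.7414 23.2533 6.1876
65.5930 34.7210 10.6953 1.2166
78.8687 49.7656 18.2956 2.3166 0.0000
90.0042 65.5930 30.8962 4.4113 0.0000 0.0000
99.3444 78.8687 49.7656 8.4000 0.0000 0.0000 0.0000

Δt=0.16333, u=1.19220, d=0.83878, q=0.47192, disc=e^(-rΔt)=0.99446
k=6 terminal: V=max(K-S,0) → 99.3444 78.8687 49.7656 8.4000 0.0000 0.0000 0.0000
k=5: j=0 S=57.9358 intr=90.0042 cont=89.1849 V=90.0042[EX]; j=1 S=82.3470 intr=65.5930 cont=64.7737 V=65.5930[EX]; j=2 S=117.0438 intr=30.8962 cont=30.0769 V=30.8962[EX]; j=3 S=166.3601 intr=0.0000 cont=4.4113 V=4.4113[hold]; j=4 S=236.4557 intr=0.0000 cont=0.0000 V=0.0000[hold]; j=5 S=336.0860 intr=0.0000 cont=0.0000 V=0.0000[hold]  S*(5)=117.0438
k=4: j=0 S=69.0713 intr=78.8687 cont=78.0495 V=78.8687[EX]; j=1 S=98.1744 intr=49.7656 cont=48.9464 V=49.7656[EX]; j=2 S=139.5400 intr=8.4000 cont=18.2956 V=18.2956[hold]; j=3 S=198.3350 intr=0.0000 cont=2.3166 V=2.3166[hold]; j=4 S=281.9032 intr=0.0000 cont=0.0000 V=0.0000[hold]  S*(4)=98.1744
k=3: j=0 S=82.3470 intr=65.5930 cont=64.7737 V=65.5930[EX]; j=1 S=117.0438 intr=30.8962 cont=34.7210 V=34.7210[hold]; j=2 S=166.3601 intr=0.0000 cont=10.6953 V=10.6953[hold]; j=3 S=236.4557 intr=0.0000 cont=1.2166 V=1.2166[hold]  S*(3)=82.3470
k=2: j=0 S=98.1744 intr=49.7656 cont=50.7414 V=50.7414[hold]; j=1 S=139.5400 intr=8.4000 cont=23.2533 V=23.2533[hold]; j=2 S=198.3350 intr=0.0000 cont=6.1876 V=6.1876[hold]  S*(2)=-
k=1: j=0 S=117.0438 intr=30.8962 cont=37.5601 V=37.5601[hold]; j=1 S=166.3601 intr=0.0000 cont=15.1155 V=15.1155[hold]  S*(1)=-
k=0: j=0 S=139.5400 intr=8.4000 cont=26.8187 V=26.8187[hold]  S*(0)=-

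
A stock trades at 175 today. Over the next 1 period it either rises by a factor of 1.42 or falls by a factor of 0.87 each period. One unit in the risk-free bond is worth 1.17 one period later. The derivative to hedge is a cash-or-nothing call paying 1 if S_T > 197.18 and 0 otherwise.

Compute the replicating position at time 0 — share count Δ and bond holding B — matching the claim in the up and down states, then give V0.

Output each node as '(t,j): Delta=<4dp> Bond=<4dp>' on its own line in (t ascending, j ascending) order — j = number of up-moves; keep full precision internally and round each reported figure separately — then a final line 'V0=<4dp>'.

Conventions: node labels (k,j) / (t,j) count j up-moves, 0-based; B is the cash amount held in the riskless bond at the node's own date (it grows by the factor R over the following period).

(0,0): Delta=0.0104 Bond=-1.3520
V0=0.4662

Arbitrage-free pricing uses the up-move probability p* = (R−d)/(u−d) = 0.5455, discounting each step at R = 1.17.
Expiry values: V(1,0)=0.0000, V(1,1)=1.0000
  t=0,j=0: stock 175.0000 → up 248.5000 (V=1.0000), down 152.2500 (V=0.0000). Price 0.4662; hedge Δ=0.0104, bond B=-1.3520.
Check: Δ(0,0)·S0 + B(0,0) = 0.4662 = V0.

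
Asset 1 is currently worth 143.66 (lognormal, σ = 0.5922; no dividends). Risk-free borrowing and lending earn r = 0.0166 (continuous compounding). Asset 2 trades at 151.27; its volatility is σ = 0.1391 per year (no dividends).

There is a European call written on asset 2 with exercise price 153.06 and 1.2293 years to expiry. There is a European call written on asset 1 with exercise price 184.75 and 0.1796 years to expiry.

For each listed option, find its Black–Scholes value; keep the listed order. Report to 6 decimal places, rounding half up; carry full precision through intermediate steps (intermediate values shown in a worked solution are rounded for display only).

price(asset 2 call K=153.06) = 9.923353
price(asset 1 call K=184.75) = 3.446528

[asset 2 call K=153.06]
σ√T = 0.1391·√1.2293 = 0.154225
d₁ = (ln(S/K) + (r+σ²/2)T) / (σ√T) = (ln(151.27/153.06) + (0.0166+0.1391²/2)·1.2293) / 0.154225 = (-0.011764 + 0.032299) / 0.154225 = 0.133152
d₂ = d₁ − σ√T = 0.133152 − 0.154225 = -0.021073
e^{−rT} = 0.979800
N(d₁) = 0.552963,  N(d₂) = 0.491594
price = S·N(d₁) − K·e^{−rT}·N(d₂) = 83.646782 − 73.723429 = 9.923353
[asset 1 call K=184.75]
σ√T = 0.5922·√0.1796 = 0.250970
d₁ = (ln(S/K) + (r+σ²/2)T) / (σ√T) = (ln(143.66/184.75) + (0.0166+0.5922²/2)·0.1796) / 0.250970 = (-0.251554 + 0.034474) / 0.250970 = -0.864964
d₂ = d₁ − σ√T = -0.864964 − 0.250970 = -1.115934
e^{−rT} = 0.997023
N(d₁) = 0.193529,  N(d₂) = 0.132225
price = S·N(d₁) − K·e^{−rT}·N(d₂) = 27.802420 − 24.355892 = 3.446528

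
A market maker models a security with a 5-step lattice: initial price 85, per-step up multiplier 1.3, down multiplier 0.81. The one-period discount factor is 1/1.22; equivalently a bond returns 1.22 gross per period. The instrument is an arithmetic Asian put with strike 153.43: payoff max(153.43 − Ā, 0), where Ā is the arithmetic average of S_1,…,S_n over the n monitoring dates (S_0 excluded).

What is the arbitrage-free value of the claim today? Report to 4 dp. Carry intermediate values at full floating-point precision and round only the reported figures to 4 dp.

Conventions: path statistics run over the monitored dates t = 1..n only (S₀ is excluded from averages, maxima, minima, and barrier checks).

Risk-neutral up-probability p* = (R−d)/(u−d) = (1.22−0.81)/(1.3−0.81) = 0.8367; the claim prices as the p*-weighted sum of path payoffs discounted by R^5.
Enumerate all 2^5 = 32 price paths (U = up ×1.3, D = down ×0.81); each path with k up-moves has probability p*^k·(1−p*)^(5−k).
DDDDD: Ā=47.2037, payoff=106.2263, prob=0.000116
UDDDD: Ā=75.7590, payoff=77.6710, prob=0.000595
DUDDD: Ā=67.4290, payoff=86.0010, prob=0.000595
UUDDD: Ā=108.2194, payoff=45.2106, prob=0.003047
DDUDD: Ā=60.6817, payoff=92.7483, prob=0.000595
UDUDD: Ā=97.3904, payoff=56.0396, prob=0.003047
DUUDD: Ā=89.0604, payoff=64.3696, prob=0.003047
UUUDD: Ā=142.9364, payoff=10.4936, prob=0.015615
DDDUD: Ā=55.2164, payoff=98.2136, prob=0.000595
UDDUD: Ā=88.6189, payoff=64.8111, prob=0.003047
DUDUD: Ā=80.2889, payoff=73.1411, prob=0.003047
UUDUD: Ā=128.8587, payoff=24.5713, prob=0.015615
DDUUD: Ā=73.5416, payoff=79.8884, prob=0.003047
UDUUD: Ā=118.0297, payoff=35.4003, prob=0.015615
DUUUD: Ā=109.6997, payoff=43.7303, prob=0.015615
UUUUD: Ā=176.0612, payoff=0.0000, prob=0.080029
DDDDU: Ā=50.7895, payoff=102.6405, prob=0.000595
UDDDU: Ā=81.5140, payoff=71.9160, prob=0.003047
DUDDU: Ā=73.1840, payoff=80.2460, prob=0.003047
UUDDU: Ā=117.4557, payoff=35.9743, prob=0.015615
DDUDU: Ā=66.4367, payoff=86.9933, prob=0.003047
UDUDU: Ā=106.6267, payoff=46.8033, prob=0.015615
DUUDU: Ā=98.2967, payoff=55.1333, prob=0.015615
UUUDU: Ā=157.7602, payoff=0.0000, prob=0.080029
DDDUU: Ā=60.9713, payoff=92.4587, prob=0.003047
UDDUU: Ā=97.8552, payoff=55.5748, prob=0.015615
DUDUU: Ā=89.5252, payoff=63.9048, prob=0.015615
UUDUU: Ā=143.6825, payoff=9.7475, prob=0.080029
DDUUU: Ā=82.7779, payoff=70.6521, prob=0.015615
UDUUU: Ā=132.8535, payoff=20.5765, prob=0.080029
DUUUU: Ā=124.5235, payoff=28.9065, prob=0.080029
UUUUU: Ā=199.8525, payoff=0.0000, prob=0.410146
Price = Σ prob·payoff / R^5 = 14.108763 / 2.702708 = 5.2202

price = 5.2202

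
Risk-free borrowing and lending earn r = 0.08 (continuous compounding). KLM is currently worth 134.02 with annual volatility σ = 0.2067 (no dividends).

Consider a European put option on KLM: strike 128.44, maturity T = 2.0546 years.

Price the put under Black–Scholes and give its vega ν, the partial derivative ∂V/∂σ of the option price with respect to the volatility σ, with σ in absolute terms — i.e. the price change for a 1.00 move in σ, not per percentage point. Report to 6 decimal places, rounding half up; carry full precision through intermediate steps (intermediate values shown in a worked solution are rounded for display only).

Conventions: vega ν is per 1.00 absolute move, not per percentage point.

σ√T = 0.2067·√2.0546 = 0.296281
d₁ = (ln(S/K) + (r+σ²/2)T) / (σ√T) = (ln(134.02/128.44) + (0.08+0.2067²/2)·2.0546) / 0.296281 = (0.042527 + 0.208259) / 0.296281 = 0.846447
d₂ = d₁ − σ√T = 0.846447 − 0.296281 = 0.550166
e^{−rT} = 0.848430
N(−d₁) = 0.198652,  N(−d₂) = 0.291103
Put price V = K·e^{−rT}·N(−d₂) − S·N(−d₁) = 31.722137 − 26.623289 = 5.098847
φ(d₁) = (1/√(2π))·e^{−d₁²/2} = 0.278824
ν = S·φ(d₁)·√T = 53.562786

price = 5.098847
ν = 53.562786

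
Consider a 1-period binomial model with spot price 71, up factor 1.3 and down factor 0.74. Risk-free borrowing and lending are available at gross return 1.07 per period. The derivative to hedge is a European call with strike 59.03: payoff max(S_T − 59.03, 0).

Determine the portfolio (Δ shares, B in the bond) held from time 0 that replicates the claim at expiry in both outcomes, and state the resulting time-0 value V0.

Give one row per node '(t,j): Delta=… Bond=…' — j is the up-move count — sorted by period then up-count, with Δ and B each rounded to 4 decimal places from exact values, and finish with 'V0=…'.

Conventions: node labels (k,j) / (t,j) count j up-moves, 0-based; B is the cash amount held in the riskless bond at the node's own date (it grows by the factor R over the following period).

(0,0): Delta=0.8368 Bond=-41.0878
V0=18.3229

Risk-neutral probability p* = (R−d)/(u−d) = (1.07−0.74)/(1.3−0.74) = 0.5893.
Payoffs at expiry: V(1,0)=0.0000, V(1,1)=33.2700
  t=0,j=0: stock 71.0000 → up 92.3000 (V=33.2700), down 52.5400 (V=0.0000). Price 18.3229; hedge Δ=0.8368, bond B=-41.0878.
Verification: the root portfolio costs Δ(0,0)·S0 + B(0,0) = 18.3229, matching V0.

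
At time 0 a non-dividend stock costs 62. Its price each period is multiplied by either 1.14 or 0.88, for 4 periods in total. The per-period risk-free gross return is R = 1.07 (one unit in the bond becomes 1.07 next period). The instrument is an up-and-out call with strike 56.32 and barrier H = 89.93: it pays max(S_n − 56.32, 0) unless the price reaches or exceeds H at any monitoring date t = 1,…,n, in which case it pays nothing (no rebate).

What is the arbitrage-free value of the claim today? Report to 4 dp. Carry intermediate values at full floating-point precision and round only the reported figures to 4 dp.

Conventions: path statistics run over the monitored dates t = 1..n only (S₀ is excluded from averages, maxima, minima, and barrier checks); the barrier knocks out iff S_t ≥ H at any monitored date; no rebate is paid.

Risk-neutral up-probability p* = (R−d)/(u−d) = (1.07−0.88)/(1.14−0.88) = 0.7308; the claim prices as the p*-weighted sum of path payoffs discounted by R^4.
Enumerate all 2^4 = 16 price paths (U = up ×1.14, D = down ×0.88); each path with k up-moves has probability p*^k·(1−p*)^(4−k).
DDDD: M=54.5600, payoff=0.0000, prob=0.005254
UDDD: M=70.6800, payoff=0.0000, prob=0.014261
DUDD: M=62.1984, payoff=0.0000, prob=0.014261
UUDD: M=80.5752, payoff=6.0774, prob=0.038709
DDUD: M=54.7346, payoff=0.0000, prob=0.014261
UDUD: M=70.9062, payoff=6.0774, prob=0.038709
DUUD: M=70.9062, payoff=6.0774, prob=0.038709
UUUD: M=91.8557, payoff=0.0000, prob=0.105067
DDDU: M=54.5600, payoff=0.0000, prob=0.014261
UDDU: M=70.6800, payoff=6.0774, prob=0.038709
DUDU: M=62.3974, payoff=6.0774, prob=0.038709
UUDU: M=80.8330, payoff=24.5130, prob=0.105067
DDUU: M=62.3974, payoff=6.0774, prob=0.038709
UDUU: M=80.8330, payoff=24.5130, prob=0.105067
DUUU: M=80.8330, payoff=24.5130, prob=0.105067
UUUU: M=104.7155, payoff=0.0000, prob=0.285181
Price = Σ prob·payoff / R^4 = 9.138021 / 1.310796 = 6.9714

price = 6.9714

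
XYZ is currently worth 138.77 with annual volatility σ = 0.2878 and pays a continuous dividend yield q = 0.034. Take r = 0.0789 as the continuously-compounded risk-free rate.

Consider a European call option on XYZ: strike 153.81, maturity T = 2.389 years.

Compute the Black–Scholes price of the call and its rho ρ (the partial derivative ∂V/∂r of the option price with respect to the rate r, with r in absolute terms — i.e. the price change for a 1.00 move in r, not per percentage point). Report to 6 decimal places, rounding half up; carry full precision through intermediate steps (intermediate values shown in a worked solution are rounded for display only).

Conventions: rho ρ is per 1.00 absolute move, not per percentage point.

price = 22.750243
ρ = 126.544522

σ√T = 0.2878·√2.389 = 0.444835
d₁ = (ln(S/K) + (r−q+σ²/2)T) / (σ√T) = (ln(138.77/153.81) + (0.0789−0.034+0.2878²/2)·2.389) / 0.444835 = (-0.102900 + 0.206205) / 0.444835 = 0.232232
d₂ = d₁ − σ√T = 0.232232 − 0.444835 = -0.212603
e^{−rT} = 0.828207
e^{−qT} = 0.921985
N(d₁) = 0.591821,  N(d₂) = 0.415818
Call price V = S·e^{−qT}·N(d₁) − K·e^{−rT}·N(d₂) = 75.719905 − 52.969662 = 22.750243
ρ = K·T·e^{−rT}·N(d₂) = 126.544522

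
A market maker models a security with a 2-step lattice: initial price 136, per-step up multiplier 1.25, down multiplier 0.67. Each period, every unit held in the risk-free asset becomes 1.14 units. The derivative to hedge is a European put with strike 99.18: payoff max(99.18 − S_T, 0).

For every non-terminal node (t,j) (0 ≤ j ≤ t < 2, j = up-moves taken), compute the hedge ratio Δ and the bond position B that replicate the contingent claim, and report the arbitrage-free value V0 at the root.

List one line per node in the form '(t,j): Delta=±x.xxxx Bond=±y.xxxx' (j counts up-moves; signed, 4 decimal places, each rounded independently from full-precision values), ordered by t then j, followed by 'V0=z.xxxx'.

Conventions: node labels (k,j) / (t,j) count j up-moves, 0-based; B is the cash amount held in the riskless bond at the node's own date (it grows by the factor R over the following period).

(0,0): Delta=-0.0804 Bond=11.9922
(1,0): Delta=-0.7215 Bond=72.0841
(1,1): Delta=0.0000 Bond=0.0000
V0=1.0553

No-arbitrage ⇒ martingale measure with p* = (R−d)/(u−d) = 0.8103.
Payoffs at expiry: V(2,0)=38.1296, V(2,1)=0.0000, V(2,2)=0.0000
  t=1,j=0: stock 91.1200 → up 113.9000 (V=0.0000), down 61.0504 (V=38.1296). Price 6.3434; hedge Δ=-0.7215, bond B=72.0841.
  t=1,j=1: stock 170.0000 → up 212.5000 (V=0.0000), down 113.9000 (V=0.0000). Price 0.0000; hedge Δ=0.0000, bond B=0.0000.
  t=0,j=0: stock 136.0000 → up 170.0000 (V=0.0000), down 91.1200 (V=6.3434). Price 1.0553; hedge Δ=-0.0804, bond B=11.9922.
As a check, the time-0 holding Δ(0,0)·S0 + B(0,0) comes to 1.0553 — exactly V0.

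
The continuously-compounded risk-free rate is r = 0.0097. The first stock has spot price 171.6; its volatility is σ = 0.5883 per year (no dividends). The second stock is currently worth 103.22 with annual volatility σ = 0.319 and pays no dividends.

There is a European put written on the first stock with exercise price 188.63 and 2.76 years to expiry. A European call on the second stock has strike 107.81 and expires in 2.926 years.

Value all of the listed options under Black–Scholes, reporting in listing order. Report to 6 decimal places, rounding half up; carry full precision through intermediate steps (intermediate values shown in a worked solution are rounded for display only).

price(the first stock put K=188.63) = 72.767991
price(the second stock call K=107.81) = 21.585189

[the first stock put K=188.63]
σ√T = 0.5883·√2.76 = 0.977357
d₁ = (ln(S/K) + (r+σ²/2)T) / (σ√T) = (ln(171.6/188.63) + (0.0097+0.5883²/2)·2.76) / 0.977357 = (-0.094621 + 0.504386) / 0.977357 = 0.419258
d₂ = d₁ − σ√T = 0.419258 − 0.977357 = -0.558100
e^{−rT} = 0.973583
N(−d₁) = 0.337514,  N(−d₂) = 0.711612
price = K·e^{−rT}·N(−d₂) − S·N(−d₁) = 130.685385 − 57.917394 = 72.767991
[the second stock call K=107.81]
σ√T = 0.319·√2.926 = 0.545667
d₁ = (ln(S/K) + (r+σ²/2)T) / (σ√T) = (ln(103.22/107.81) + (0.0097+0.319²/2)·2.926) / 0.545667 = (-0.043508 + 0.177259) / 0.545667 = 0.245114
d₂ = d₁ − σ√T = 0.245114 − 0.545667 = -0.300553
e^{−rT} = 0.972017
N(d₁) = 0.596816,  N(d₂) = 0.381878
price = S·N(d₁) − K·e^{−rT}·N(d₂) = 61.603346 − 40.018157 = 21.585189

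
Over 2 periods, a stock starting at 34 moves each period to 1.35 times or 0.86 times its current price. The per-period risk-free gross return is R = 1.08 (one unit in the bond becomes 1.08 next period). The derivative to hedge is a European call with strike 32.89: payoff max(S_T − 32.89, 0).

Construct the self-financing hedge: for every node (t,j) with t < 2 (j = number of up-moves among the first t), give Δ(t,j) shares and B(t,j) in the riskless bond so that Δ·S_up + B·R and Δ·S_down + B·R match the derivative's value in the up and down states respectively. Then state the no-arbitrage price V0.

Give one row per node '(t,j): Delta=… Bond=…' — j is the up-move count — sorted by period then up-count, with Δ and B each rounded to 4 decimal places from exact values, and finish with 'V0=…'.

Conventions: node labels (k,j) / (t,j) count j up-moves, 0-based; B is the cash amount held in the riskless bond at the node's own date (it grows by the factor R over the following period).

Under the risk-neutral measure, an up-move has probability p* = (R−d)/(u−d) = 0.4490 and values discount at R = 1.08.
At maturity the claim pays: V(2,0)=0.0000, V(2,1)=6.5840, V(2,2)=29.0750
  t=1,j=0: stock 29.2400 → up 39.4740 (V=6.5840), down 25.1464 (V=0.0000). Price 2.7371; hedge Δ=0.4595, bond B=-10.6996.
  t=1,j=1: stock 45.9000 → up 61.9650 (V=29.0750), down 39.4740 (V=6.5840). Price 15.4463; hedge Δ=1.0000, bond B=-30.4537.
  t=0,j=0: stock 34.0000 → up 45.9000 (V=15.4463), down 29.2400 (V=2.7371). Price 7.8178; hedge Δ=0.7629, bond B=-18.1193.
Verification: the root portfolio costs Δ(0,0)·S0 + B(0,0) = 7.8178, matching V0.

(0,0): Delta=0.7629 Bond=-18.1193
(1,0): Delta=0.4595 Bond=-10.6996
(1,1): Delta=1.0000 Bond=-30.4537
V0=7.8178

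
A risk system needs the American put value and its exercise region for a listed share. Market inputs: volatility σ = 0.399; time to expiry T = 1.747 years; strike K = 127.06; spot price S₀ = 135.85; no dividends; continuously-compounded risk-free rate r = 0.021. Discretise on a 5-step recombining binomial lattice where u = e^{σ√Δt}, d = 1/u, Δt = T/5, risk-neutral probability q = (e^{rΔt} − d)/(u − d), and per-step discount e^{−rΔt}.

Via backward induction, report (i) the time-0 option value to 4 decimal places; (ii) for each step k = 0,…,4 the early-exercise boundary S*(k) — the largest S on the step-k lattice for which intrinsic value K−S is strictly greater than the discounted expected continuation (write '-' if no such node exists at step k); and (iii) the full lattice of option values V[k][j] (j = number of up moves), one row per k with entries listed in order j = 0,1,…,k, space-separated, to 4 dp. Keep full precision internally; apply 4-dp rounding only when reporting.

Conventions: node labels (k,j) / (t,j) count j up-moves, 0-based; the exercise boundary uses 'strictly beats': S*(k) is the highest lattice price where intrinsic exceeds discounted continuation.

Δt=0.34940, u=1.26598, d=0.78990, q=0.45678, disc=e^(-rΔt)=0.99269
k=5 terminal: V=max(K-S,0) → 85.2847 60.1061 19.7521 0.0000 0.0000 0.0000
k=4: j=0 S=52.8868 intr=74.1732 cont=73.2443 V=74.1732[EX]; j=1 S=84.7625 intr=42.2975 cont=41.3686 V=42.2975[EX]; j=2 S=135.8500 intr=0.0000 cont=10.6513 V=10.6513[hold]; j=3 S=217.7287 intr=0.0000 cont=0.0000 V=0.0000[hold]; j=4 S=348.9568 intr=0.0000 cont=0.0000 V=0.0000[hold]  S*(4)=84.7625
k=3: j=0 S=66.9539 intr=60.1061 cont=59.1773 V=60.1061[EX]; j=1 S=107.3079 intr=19.7521 cont=27.6387 V=27.6387[hold]; j=2 S=171.9838 intr=0.0000 cont=5.7437 V=5.7437[hold]; j=3 S=275.6409 intr=0.0000 cont=0.0000 V=0.0000[hold]  S*(3)=66.9539
k=2: j=0 S=84.7625 intr=42.2975 cont=44.9447 V=44.9447[hold]; j=1 S=135.8500 intr=0.0000 cont=17.5086 V=17.5086[hold]; j=2 S=217.7287 intr=0.0000 cont=3.0973 V=3.0973[hold]  S*(2)=-
k=1: j=0 S=107.3079 intr=19.7521 cont=32.1756 V=32.1756[hold]; j=1 S=171.9838 intr=0.0000 cont=10.8460 V=10.8460[hold]  S*(1)=-
k=0: j=0 S=135.8500 intr=0.0000 cont=22.2687 V=22.2687[hold]  S*(0)=-

price = 22.2687
boundary = - - - 66.9539 84.7625
tree:
22.2687
32.1756 10.8460
44.9447 17.5086 3.0973
60.1061 27.6387 5.7437 0.0000
74.1732 42.2975 10.6513 0.0000 0.0000
85.2847 60.1061 19.7521 0.0000 0.0000 0.0000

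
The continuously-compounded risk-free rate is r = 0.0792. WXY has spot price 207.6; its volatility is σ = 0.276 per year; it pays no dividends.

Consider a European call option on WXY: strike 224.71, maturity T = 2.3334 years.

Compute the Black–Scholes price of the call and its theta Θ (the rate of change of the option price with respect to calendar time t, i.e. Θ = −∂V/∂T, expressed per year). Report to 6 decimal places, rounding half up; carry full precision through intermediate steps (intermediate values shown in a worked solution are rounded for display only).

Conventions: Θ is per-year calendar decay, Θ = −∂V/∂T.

σ√T = 0.276·√2.3334 = 0.421603
d₁ = (ln(S/K) + (r+σ²/2)T) / (σ√T) = (ln(207.6/224.71) + (0.0792+0.276²/2)·2.3334) / 0.421603 = (-0.079198 + 0.273680) / 0.421603 = 0.461292
d₂ = d₁ − σ√T = 0.461292 − 0.421603 = 0.039689
e^{−rT} = 0.831266
N(d₁) = 0.677706,  N(d₂) = 0.515830
Call price V = S·N(d₁) − K·e^{−rT}·N(d₂) = 140.691685 − 96.353789 = 44.337896
φ(d₁) = (1/√(2π))·e^{−d₁²/2} = 0.358677
Θ = −S·φ(d₁)·σ/(2√T) − r·K·e^{−rT}·N(d₂) = −6.726900 − 7.631220 = -14.358120

price = 44.337896
Θ = -14.358120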